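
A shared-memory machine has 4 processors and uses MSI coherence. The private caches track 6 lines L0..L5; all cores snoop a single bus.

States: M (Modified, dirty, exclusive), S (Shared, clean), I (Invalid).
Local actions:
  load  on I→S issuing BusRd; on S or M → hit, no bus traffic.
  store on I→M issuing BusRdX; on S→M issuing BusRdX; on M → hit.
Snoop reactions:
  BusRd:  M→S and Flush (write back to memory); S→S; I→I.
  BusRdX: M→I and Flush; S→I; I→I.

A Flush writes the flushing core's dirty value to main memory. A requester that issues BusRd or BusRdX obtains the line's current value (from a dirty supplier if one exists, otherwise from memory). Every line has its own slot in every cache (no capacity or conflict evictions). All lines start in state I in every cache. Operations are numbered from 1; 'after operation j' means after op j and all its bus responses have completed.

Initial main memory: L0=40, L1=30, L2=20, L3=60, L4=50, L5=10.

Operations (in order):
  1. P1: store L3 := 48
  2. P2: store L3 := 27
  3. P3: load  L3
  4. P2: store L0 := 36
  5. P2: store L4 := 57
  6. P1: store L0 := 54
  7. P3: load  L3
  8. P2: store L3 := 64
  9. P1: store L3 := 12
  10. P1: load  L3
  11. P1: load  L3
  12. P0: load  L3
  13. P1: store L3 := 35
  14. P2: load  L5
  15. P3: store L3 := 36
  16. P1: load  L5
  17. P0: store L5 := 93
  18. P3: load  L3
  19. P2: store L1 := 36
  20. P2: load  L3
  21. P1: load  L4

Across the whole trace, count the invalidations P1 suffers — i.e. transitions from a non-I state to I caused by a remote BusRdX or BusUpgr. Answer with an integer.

[1] P1: store L3 := 48 | P0:I, P1:M(48), P2:I, P3:I | bus: BusRdX
[2] P2: store L3 := 27 | P0:I, P1:I, P2:M(27), P3:I | bus: BusRdX,Flush
[3] P3: load  L3 | P0:I, P1:I, P2:S(27), P3:S(27) | bus: BusRd,Flush
[4] P2: store L0 := 36 | P0:I, P1:I, P2:M(36), P3:I | bus: BusRdX
[5] P2: store L4 := 57 | P0:I, P1:I, P2:M(57), P3:I | bus: BusRdX
[6] P1: store L0 := 54 | P0:I, P1:M(54), P2:I, P3:I | bus: BusRdX,Flush
[7] P3: load  L3 | P0:I, P1:I, P2:S(27), P3:S(27) | bus: none
[8] P2: store L3 := 64 | P0:I, P1:I, P2:M(64), P3:I | bus: BusRdX
[9] P1: store L3 := 12 | P0:I, P1:M(12), P2:I, P3:I | bus: BusRdX,Flush
[10] P1: load  L3 | P0:I, P1:M(12), P2:I, P3:I | bus: none
[11] P1: load  L3 | P0:I, P1:M(12), P2:I, P3:I | bus: none
[12] P0: load  L3 | P0:S(12), P1:S(12), P2:I, P3:I | bus: BusRd,Flush
[13] P1: store L3 := 35 | P0:I, P1:M(35), P2:I, P3:I | bus: BusRdX
[14] P2: load  L5 | P0:I, P1:I, P2:S(10), P3:I | bus: BusRd
[15] P3: store L3 := 36 | P0:I, P1:I, P2:I, P3:M(36) | bus: BusRdX,Flush
[16] P1: load  L5 | P0:I, P1:S(10), P2:S(10), P3:I | bus: BusRd
[17] P0: store L5 := 93 | P0:M(93), P1:I, P2:I, P3:I | bus: BusRdX
[18] P3: load  L3 | P0:I, P1:I, P2:I, P3:M(36) | bus: none
[19] P2: store L1 := 36 | P0:I, P1:I, P2:M(36), P3:I | bus: BusRdX
[20] P2: load  L3 | P0:I, P1:I, P2:S(36), P3:S(36) | bus: BusRd,Flush
[21] P1: load  L4 | P0:I, P1:S(57), P2:S(57), P3:I | bus: BusRd,Flush

invalidations = 3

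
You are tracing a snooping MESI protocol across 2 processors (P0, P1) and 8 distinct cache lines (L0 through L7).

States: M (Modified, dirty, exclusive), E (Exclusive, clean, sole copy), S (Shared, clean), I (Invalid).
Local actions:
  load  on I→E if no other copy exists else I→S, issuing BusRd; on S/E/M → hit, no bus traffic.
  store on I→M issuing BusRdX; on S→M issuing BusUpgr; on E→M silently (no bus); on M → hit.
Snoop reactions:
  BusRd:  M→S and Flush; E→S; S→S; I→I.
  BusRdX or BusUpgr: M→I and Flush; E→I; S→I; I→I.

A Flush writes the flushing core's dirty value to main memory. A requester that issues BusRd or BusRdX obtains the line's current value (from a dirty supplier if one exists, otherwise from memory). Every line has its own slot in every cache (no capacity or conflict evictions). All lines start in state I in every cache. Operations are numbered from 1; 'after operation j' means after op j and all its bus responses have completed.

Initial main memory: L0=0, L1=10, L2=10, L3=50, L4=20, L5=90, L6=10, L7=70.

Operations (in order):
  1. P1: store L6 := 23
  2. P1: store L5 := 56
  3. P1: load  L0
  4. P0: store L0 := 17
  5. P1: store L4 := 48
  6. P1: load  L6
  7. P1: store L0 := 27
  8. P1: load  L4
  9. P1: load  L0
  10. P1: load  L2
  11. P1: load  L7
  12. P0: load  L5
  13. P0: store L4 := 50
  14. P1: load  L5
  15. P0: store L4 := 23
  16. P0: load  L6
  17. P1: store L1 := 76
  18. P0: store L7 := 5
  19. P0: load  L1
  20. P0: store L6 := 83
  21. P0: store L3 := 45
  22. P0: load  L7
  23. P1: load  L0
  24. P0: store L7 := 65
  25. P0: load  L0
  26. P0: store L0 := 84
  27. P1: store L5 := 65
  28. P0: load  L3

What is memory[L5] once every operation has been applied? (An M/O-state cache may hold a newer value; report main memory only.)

memory[L5] = 56

1. P1: store L6 := 23  bus=[BusRdX]  L6: P0=I P1=M  mem[L6]=10
2. P1: store L5 := 56  bus=[BusRdX]  L5: P0=I P1=M  mem[L5]=90
3. P1: load  L0  bus=[BusRd]  L0: P0=I P1=E  mem[L0]=0
4. P0: store L0 := 17  bus=[BusRdX]  L0: P0=M P1=I  mem[L0]=0
5. P1: store L4 := 48  bus=[BusRdX]  L4: P0=I P1=M  mem[L4]=20
6. P1: load  L6  bus=[-]  L6: P0=I P1=M  mem[L6]=10
7. P1: store L0 := 27  bus=[BusRdX,Flush]  L0: P0=I P1=M  mem[L0]=17
8. P1: load  L4  bus=[-]  L4: P0=I P1=M  mem[L4]=20
9. P1: load  L0  bus=[-]  L0: P0=I P1=M  mem[L0]=17
10. P1: load  L2  bus=[BusRd]  L2: P0=I P1=E  mem[L2]=10
11. P1: load  L7  bus=[BusRd]  L7: P0=I P1=E  mem[L7]=70
12. P0: load  L5  bus=[BusRd,Flush]  L5: P0=S P1=S  mem[L5]=56
13. P0: store L4 := 50  bus=[BusRdX,Flush]  L4: P0=M P1=I  mem[L4]=48
14. P1: load  L5  bus=[-]  L5: P0=S P1=S  mem[L5]=56
15. P0: store L4 := 23  bus=[-]  L4: P0=M P1=I  mem[L4]=48
16. P0: load  L6  bus=[BusRd,Flush]  L6: P0=S P1=S  mem[L6]=23
17. P1: store L1 := 76  bus=[BusRdX]  L1: P0=I P1=M  mem[L1]=10
18. P0: store L7 := 5  bus=[BusRdX]  L7: P0=M P1=I  mem[L7]=70
19. P0: load  L1  bus=[BusRd,Flush]  L1: P0=S P1=S  mem[L1]=76
20. P0: store L6 := 83  bus=[BusUpgr]  L6: P0=M P1=I  mem[L6]=23
21. P0: store L3 := 45  bus=[BusRdX]  L3: P0=M P1=I  mem[L3]=50
22. P0: load  L7  bus=[-]  L7: P0=M P1=I  mem[L7]=70
23. P1: load  L0  bus=[-]  L0: P0=I P1=M  mem[L0]=17
24. P0: store L7 := 65  bus=[-]  L7: P0=M P1=I  mem[L7]=70
25. P0: load  L0  bus=[BusRd,Flush]  L0: P0=S P1=S  mem[L0]=27
26. P0: store L0 := 84  bus=[BusUpgr]  L0: P0=M P1=I  mem[L0]=27
27. P1: store L5 := 65  bus=[BusUpgr]  L5: P0=I P1=M  mem[L5]=56
28. P0: load  L3  bus=[-]  L3: P0=M P1=I  mem[L3]=50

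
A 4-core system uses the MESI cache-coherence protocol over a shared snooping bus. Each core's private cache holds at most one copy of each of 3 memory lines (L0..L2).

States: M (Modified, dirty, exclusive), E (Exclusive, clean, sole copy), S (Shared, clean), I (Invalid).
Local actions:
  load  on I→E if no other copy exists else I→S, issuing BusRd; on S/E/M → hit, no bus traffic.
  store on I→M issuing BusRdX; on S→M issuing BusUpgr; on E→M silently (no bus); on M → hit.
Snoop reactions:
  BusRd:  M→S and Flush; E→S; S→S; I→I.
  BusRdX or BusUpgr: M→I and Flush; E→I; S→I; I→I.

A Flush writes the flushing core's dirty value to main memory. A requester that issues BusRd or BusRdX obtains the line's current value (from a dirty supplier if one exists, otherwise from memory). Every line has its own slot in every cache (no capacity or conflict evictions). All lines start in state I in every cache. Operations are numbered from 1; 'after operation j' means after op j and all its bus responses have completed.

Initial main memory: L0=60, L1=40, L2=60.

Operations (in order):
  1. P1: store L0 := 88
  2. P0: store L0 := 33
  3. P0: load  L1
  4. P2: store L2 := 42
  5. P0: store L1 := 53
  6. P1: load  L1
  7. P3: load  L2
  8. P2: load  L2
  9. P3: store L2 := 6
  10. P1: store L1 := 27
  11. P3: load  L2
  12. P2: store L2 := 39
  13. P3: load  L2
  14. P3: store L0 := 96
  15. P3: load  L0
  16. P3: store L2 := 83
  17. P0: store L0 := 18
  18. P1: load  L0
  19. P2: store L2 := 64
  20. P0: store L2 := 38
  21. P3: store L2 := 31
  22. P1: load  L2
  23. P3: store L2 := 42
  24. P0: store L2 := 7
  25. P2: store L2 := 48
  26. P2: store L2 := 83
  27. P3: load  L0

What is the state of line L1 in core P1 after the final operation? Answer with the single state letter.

state = M

  op1 P1: store L0 := 88 → I/M/I/I on L0; bus BusRdX; mem=60
  op2 P0: store L0 := 33 → M/I/I/I on L0; bus BusRdX Flush; mem=88
  op3 P0: load  L1 → E/I/I/I on L1; bus BusRd; mem=40
  op4 P2: store L2 := 42 → I/I/M/I on L2; bus BusRdX; mem=60
  op5 P0: store L1 := 53 → M/I/I/I on L1; bus (none); mem=40
  op6 P1: load  L1 → S/S/I/I on L1; bus BusRd Flush; mem=53
  op7 P3: load  L2 → I/I/S/S on L2; bus BusRd Flush; mem=42
  op8 P2: load  L2 → I/I/S/S on L2; bus (none); mem=42
  op9 P3: store L2 := 6 → I/I/I/M on L2; bus BusUpgr; mem=42
  op10 P1: store L1 := 27 → I/M/I/I on L1; bus BusUpgr; mem=53
  op11 P3: load  L2 → I/I/I/M on L2; bus (none); mem=42
  op12 P2: store L2 := 39 → I/I/M/I on L2; bus BusRdX Flush; mem=6
  op13 P3: load  L2 → I/I/S/S on L2; bus BusRd Flush; mem=39
  op14 P3: store L0 := 96 → I/I/I/M on L0; bus BusRdX Flush; mem=33
  op15 P3: load  L0 → I/I/I/M on L0; bus (none); mem=33
  op16 P3: store L2 := 83 → I/I/I/M on L2; bus BusUpgr; mem=39
  op17 P0: store L0 := 18 → M/I/I/I on L0; bus BusRdX Flush; mem=96
  op18 P1: load  L0 → S/S/I/I on L0; bus BusRd Flush; mem=18
  op19 P2: store L2 := 64 → I/I/M/I on L2; bus BusRdX Flush; mem=83
  op20 P0: store L2 := 38 → M/I/I/I on L2; bus BusRdX Flush; mem=64
  op21 P3: store L2 := 31 → I/I/I/M on L2; bus BusRdX Flush; mem=38
  op22 P1: load  L2 → I/S/I/S on L2; bus BusRd Flush; mem=31
  op23 P3: store L2 := 42 → I/I/I/M on L2; bus BusUpgr; mem=31
  op24 P0: store L2 := 7 → M/I/I/I on L2; bus BusRdX Flush; mem=42
  op25 P2: store L2 := 48 → I/I/M/I on L2; bus BusRdX Flush; mem=7
  op26 P2: store L2 := 83 → I/I/M/I on L2; bus (none); mem=7
  op27 P3: load  L0 → S/S/I/S on L0; bus BusRd; mem=18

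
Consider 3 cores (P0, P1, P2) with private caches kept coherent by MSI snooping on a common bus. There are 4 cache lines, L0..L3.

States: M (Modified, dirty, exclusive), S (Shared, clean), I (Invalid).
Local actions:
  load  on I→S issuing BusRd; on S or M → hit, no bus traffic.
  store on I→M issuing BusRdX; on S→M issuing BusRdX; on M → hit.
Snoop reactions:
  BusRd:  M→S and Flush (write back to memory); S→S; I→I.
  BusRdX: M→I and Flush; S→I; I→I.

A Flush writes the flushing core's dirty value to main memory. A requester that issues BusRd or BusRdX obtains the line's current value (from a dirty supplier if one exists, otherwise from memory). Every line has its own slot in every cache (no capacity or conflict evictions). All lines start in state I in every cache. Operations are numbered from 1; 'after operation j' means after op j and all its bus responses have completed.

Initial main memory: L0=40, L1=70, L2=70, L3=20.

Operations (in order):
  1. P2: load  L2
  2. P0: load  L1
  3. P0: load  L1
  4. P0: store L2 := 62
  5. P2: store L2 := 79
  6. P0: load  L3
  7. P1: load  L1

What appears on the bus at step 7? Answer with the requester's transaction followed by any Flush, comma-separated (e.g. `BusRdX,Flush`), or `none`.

bus = BusRd

[1] P2: load  L2 | P0:I, P1:I, P2:S(70) | bus: BusRd
[2] P0: load  L1 | P0:S(70), P1:I, P2:I | bus: BusRd
[3] P0: load  L1 | P0:S(70), P1:I, P2:I | bus: none
[4] P0: store L2 := 62 | P0:M(62), P1:I, P2:I | bus: BusRdX
[5] P2: store L2 := 79 | P0:I, P1:I, P2:M(79) | bus: BusRdX,Flush
[6] P0: load  L3 | P0:S(20), P1:I, P2:I | bus: BusRd
[7] P1: load  L1 | P0:S(70), P1:S(70), P2:I | bus: BusRd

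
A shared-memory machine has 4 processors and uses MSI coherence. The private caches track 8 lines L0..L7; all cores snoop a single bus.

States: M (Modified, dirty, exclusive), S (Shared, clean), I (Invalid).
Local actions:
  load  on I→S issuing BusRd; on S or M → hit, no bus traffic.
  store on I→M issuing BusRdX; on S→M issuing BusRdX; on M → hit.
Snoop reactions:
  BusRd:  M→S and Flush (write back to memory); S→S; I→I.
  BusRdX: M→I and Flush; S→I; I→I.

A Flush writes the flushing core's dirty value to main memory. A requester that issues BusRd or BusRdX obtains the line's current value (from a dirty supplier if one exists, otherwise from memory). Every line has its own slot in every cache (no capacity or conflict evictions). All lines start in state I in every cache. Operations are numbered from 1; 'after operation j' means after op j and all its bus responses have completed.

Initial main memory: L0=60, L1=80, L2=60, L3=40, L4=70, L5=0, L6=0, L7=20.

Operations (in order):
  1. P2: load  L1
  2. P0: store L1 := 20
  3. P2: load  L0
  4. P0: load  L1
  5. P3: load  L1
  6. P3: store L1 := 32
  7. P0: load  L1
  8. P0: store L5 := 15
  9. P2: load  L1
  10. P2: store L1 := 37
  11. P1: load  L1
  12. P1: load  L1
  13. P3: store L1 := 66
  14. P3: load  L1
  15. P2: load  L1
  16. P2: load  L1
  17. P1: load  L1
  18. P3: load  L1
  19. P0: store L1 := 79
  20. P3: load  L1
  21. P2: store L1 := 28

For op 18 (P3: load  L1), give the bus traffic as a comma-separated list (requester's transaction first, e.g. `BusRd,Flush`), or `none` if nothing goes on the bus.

  op1 P2: load  L1 → I/I/S/I on L1; bus BusRd; mem=80
  op2 P0: store L1 := 20 → M/I/I/I on L1; bus BusRdX; mem=80
  op3 P2: load  L0 → I/I/S/I on L0; bus BusRd; mem=60
  op4 P0: load  L1 → M/I/I/I on L1; bus (none); mem=80
  op5 P3: load  L1 → S/I/I/S on L1; bus BusRd Flush; mem=20
  op6 P3: store L1 := 32 → I/I/I/M on L1; bus BusRdX; mem=20
  op7 P0: load  L1 → S/I/I/S on L1; bus BusRd Flush; mem=32
  op8 P0: store L5 := 15 → M/I/I/I on L5; bus BusRdX; mem=0
  op9 P2: load  L1 → S/I/S/S on L1; bus BusRd; mem=32
  op10 P2: store L1 := 37 → I/I/M/I on L1; bus BusRdX; mem=32
  op11 P1: load  L1 → I/S/S/I on L1; bus BusRd Flush; mem=37
  op12 P1: load  L1 → I/S/S/I on L1; bus (none); mem=37
  op13 P3: store L1 := 66 → I/I/I/M on L1; bus BusRdX; mem=37
  op14 P3: load  L1 → I/I/I/M on L1; bus (none); mem=37
  op15 P2: load  L1 → I/I/S/S on L1; bus BusRd Flush; mem=66
  op16 P2: load  L1 → I/I/S/S on L1; bus (none); mem=66
  op17 P1: load  L1 → I/S/S/S on L1; bus BusRd; mem=66
  op18 P3: load  L1 → I/S/S/S on L1; bus (none); mem=66
  op19 P0: store L1 := 79 → M/I/I/I on L1; bus BusRdX; mem=66
  op20 P3: load  L1 → S/I/I/S on L1; bus BusRd Flush; mem=79
  op21 P2: store L1 := 28 → I/I/M/I on L1; bus BusRdX; mem=79

bus = none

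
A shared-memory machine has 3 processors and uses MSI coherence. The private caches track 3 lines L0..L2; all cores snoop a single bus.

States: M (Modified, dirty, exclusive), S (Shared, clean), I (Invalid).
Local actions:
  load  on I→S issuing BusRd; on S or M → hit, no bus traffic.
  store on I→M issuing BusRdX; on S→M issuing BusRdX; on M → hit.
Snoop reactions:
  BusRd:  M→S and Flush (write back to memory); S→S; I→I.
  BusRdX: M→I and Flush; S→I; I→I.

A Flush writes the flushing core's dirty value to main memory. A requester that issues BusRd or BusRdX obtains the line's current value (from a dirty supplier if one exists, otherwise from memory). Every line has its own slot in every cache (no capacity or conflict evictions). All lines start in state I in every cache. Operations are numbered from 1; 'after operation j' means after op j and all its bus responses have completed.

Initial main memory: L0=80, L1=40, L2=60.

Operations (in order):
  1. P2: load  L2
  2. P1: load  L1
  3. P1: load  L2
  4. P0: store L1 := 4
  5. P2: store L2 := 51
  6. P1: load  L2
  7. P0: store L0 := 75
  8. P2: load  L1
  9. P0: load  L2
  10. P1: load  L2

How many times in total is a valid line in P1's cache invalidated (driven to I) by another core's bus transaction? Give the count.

  op1 P2: load  L2 → I/I/S on L2; bus BusRd; mem=60
  op2 P1: load  L1 → I/S/I on L1; bus BusRd; mem=40
  op3 P1: load  L2 → I/S/S on L2; bus BusRd; mem=60
  op4 P0: store L1 := 4 → M/I/I on L1; bus BusRdX; mem=40
  op5 P2: store L2 := 51 → I/I/M on L2; bus BusRdX; mem=60
  op6 P1: load  L2 → I/S/S on L2; bus BusRd Flush; mem=51
  op7 P0: store L0 := 75 → M/I/I on L0; bus BusRdX; mem=80
  op8 P2: load  L1 → S/I/S on L1; bus BusRd Flush; mem=4
  op9 P0: load  L2 → S/S/S on L2; bus BusRd; mem=51
  op10 P1: load  L2 → S/S/S on L2; bus (none); mem=51

invalidations = 2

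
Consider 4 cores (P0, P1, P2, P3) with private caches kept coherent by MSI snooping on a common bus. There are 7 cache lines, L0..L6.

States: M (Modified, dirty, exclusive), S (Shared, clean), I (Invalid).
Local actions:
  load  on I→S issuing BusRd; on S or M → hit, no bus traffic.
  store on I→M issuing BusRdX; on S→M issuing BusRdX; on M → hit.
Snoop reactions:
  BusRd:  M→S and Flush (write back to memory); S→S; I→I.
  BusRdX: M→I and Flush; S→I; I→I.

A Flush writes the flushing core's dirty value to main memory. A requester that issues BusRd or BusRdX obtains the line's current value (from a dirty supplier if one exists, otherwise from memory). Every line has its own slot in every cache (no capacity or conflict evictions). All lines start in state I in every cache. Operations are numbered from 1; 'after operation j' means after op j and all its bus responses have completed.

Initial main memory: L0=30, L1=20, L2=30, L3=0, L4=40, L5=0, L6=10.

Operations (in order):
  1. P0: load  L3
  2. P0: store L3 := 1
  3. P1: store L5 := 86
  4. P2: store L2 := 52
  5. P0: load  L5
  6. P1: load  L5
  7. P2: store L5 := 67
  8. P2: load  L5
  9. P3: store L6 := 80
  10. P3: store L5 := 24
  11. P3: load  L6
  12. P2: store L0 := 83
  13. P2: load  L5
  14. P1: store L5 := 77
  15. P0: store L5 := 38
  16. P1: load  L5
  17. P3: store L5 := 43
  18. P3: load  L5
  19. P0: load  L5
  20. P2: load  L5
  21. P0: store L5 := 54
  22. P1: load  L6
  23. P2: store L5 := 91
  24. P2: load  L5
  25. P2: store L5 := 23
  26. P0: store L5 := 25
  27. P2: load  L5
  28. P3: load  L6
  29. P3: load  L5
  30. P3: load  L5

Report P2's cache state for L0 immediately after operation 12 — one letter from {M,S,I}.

[1] P0: load  L3 | P0:S(0), P1:I, P2:I, P3:I | bus: BusRd
[2] P0: store L3 := 1 | P0:M(1), P1:I, P2:I, P3:I | bus: BusRdX
[3] P1: store L5 := 86 | P0:I, P1:M(86), P2:I, P3:I | bus: BusRdX
[4] P2: store L2 := 52 | P0:I, P1:I, P2:M(52), P3:I | bus: BusRdX
[5] P0: load  L5 | P0:S(86), P1:S(86), P2:I, P3:I | bus: BusRd,Flush
[6] P1: load  L5 | P0:S(86), P1:S(86), P2:I, P3:I | bus: none
[7] P2: store L5 := 67 | P0:I, P1:I, P2:M(67), P3:I | bus: BusRdX
[8] P2: load  L5 | P0:I, P1:I, P2:M(67), P3:I | bus: none
[9] P3: store L6 := 80 | P0:I, P1:I, P2:I, P3:M(80) | bus: BusRdX
[10] P3: store L5 := 24 | P0:I, P1:I, P2:I, P3:M(24) | bus: BusRdX,Flush
[11] P3: load  L6 | P0:I, P1:I, P2:I, P3:M(80) | bus: none
[12] P2: store L0 := 83 | P0:I, P1:I, P2:M(83), P3:I | bus: BusRdX
[13] P2: load  L5 | P0:I, P1:I, P2:S(24), P3:S(24) | bus: BusRd,Flush
[14] P1: store L5 := 77 | P0:I, P1:M(77), P2:I, P3:I | bus: BusRdX
[15] P0: store L5 := 38 | P0:M(38), P1:I, P2:I, P3:I | bus: BusRdX,Flush
[16] P1: load  L5 | P0:S(38), P1:S(38), P2:I, P3:I | bus: BusRd,Flush
[17] P3: store L5 := 43 | P0:I, P1:I, P2:I, P3:M(43) | bus: BusRdX
[18] P3: load  L5 | P0:I, P1:I, P2:I, P3:M(43) | bus: none
[19] P0: load  L5 | P0:S(43), P1:I, P2:I, P3:S(43) | bus: BusRd,Flush
[20] P2: load  L5 | P0:S(43), P1:I, P2:S(43), P3:S(43) | bus: BusRd
[21] P0: store L5 := 54 | P0:M(54), P1:I, P2:I, P3:I | bus: BusRdX
[22] P1: load  L6 | P0:I, P1:S(80), P2:I, P3:S(80) | bus: BusRd,Flush
[23] P2: store L5 := 91 | P0:I, P1:I, P2:M(91), P3:I | bus: BusRdX,Flush
[24] P2: load  L5 | P0:I, P1:I, P2:M(91), P3:I | bus: none
[25] P2: store L5 := 23 | P0:I, P1:I, P2:M(23), P3:I | bus: none
[26] P0: store L5 := 25 | P0:M(25), P1:I, P2:I, P3:I | bus: BusRdX,Flush
[27] P2: load  L5 | P0:S(25), P1:I, P2:S(25), P3:I | bus: BusRd,Flush
[28] P3: load  L6 | P0:I, P1:S(80), P2:I, P3:S(80) | bus: none
[29] P3: load  L5 | P0:S(25), P1:I, P2:S(25), P3:S(25) | bus: BusRd
[30] P3: load  L5 | P0:S(25), P1:I, P2:S(25), P3:S(25) | bus: none

state = M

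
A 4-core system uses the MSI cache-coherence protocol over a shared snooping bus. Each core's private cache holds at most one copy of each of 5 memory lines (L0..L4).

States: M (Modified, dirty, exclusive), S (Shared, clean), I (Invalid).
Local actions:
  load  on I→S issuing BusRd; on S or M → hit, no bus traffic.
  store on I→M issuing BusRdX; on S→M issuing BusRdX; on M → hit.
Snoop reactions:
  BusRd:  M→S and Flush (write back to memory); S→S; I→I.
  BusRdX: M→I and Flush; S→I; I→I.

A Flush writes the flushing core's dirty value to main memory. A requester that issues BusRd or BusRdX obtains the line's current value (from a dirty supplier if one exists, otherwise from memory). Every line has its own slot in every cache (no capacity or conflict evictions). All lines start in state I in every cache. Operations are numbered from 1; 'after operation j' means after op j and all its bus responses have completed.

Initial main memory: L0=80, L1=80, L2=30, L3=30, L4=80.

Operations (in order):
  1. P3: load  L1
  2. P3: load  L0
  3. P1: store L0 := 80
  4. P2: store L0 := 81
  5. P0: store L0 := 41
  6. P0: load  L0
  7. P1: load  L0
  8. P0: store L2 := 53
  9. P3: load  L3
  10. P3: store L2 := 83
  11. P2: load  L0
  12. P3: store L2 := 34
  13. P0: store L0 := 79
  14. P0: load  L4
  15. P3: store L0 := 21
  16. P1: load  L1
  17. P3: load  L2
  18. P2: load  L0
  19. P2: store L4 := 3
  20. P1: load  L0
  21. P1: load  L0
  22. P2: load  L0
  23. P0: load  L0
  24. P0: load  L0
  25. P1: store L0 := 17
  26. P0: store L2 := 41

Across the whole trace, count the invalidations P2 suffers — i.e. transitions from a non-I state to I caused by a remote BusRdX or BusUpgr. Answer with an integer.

step 1: P3: load  L1  ⟶  IIIS  (L1)  txn=BusRd  M[L1]=80
step 2: P3: load  L0  ⟶  IIIS  (L0)  txn=BusRd  M[L0]=80
step 3: P1: store L0 := 80  ⟶  IMII  (L0)  txn=BusRdX  M[L0]=80
step 4: P2: store L0 := 81  ⟶  IIMI  (L0)  txn=BusRdX+Flush  M[L0]=80
step 5: P0: store L0 := 41  ⟶  MIII  (L0)  txn=BusRdX+Flush  M[L0]=81
step 6: P0: load  L0  ⟶  MIII  (L0)  txn=∅  M[L0]=81
step 7: P1: load  L0  ⟶  SSII  (L0)  txn=BusRd+Flush  M[L0]=41
step 8: P0: store L2 := 53  ⟶  MIII  (L2)  txn=BusRdX  M[L2]=30
step 9: P3: load  L3  ⟶  IIIS  (L3)  txn=BusRd  M[L3]=30
step 10: P3: store L2 := 83  ⟶  IIIM  (L2)  txn=BusRdX+Flush  M[L2]=53
step 11: P2: load  L0  ⟶  SSSI  (L0)  txn=BusRd  M[L0]=41
step 12: P3: store L2 := 34  ⟶  IIIM  (L2)  txn=∅  M[L2]=53
step 13: P0: store L0 := 79  ⟶  MIII  (L0)  txn=BusRdX  M[L0]=41
step 14: P0: load  L4  ⟶  SIII  (L4)  txn=BusRd  M[L4]=80
step 15: P3: store L0 := 21  ⟶  IIIM  (L0)  txn=BusRdX+Flush  M[L0]=79
step 16: P1: load  L1  ⟶  ISIS  (L1)  txn=BusRd  M[L1]=80
step 17: P3: load  L2  ⟶  IIIM  (L2)  txn=∅  M[L2]=53
step 18: P2: load  L0  ⟶  IISS  (L0)  txn=BusRd+Flush  M[L0]=21
step 19: P2: store L4 := 3  ⟶  IIMI  (L4)  txn=BusRdX  M[L4]=80
step 20: P1: load  L0  ⟶  ISSS  (L0)  txn=BusRd  M[L0]=21
step 21: P1: load  L0  ⟶  ISSS  (L0)  txn=∅  M[L0]=21
step 22: P2: load  L0  ⟶  ISSS  (L0)  txn=∅  M[L0]=21
step 23: P0: load  L0  ⟶  SSSS  (L0)  txn=BusRd  M[L0]=21
step 24: P0: load  L0  ⟶  SSSS  (L0)  txn=∅  M[L0]=21
step 25: P1: store L0 := 17  ⟶  IMII  (L0)  txn=BusRdX  M[L0]=21
step 26: P0: store L2 := 41  ⟶  MIII  (L2)  txn=BusRdX+Flush  M[L2]=34

invalidations = 3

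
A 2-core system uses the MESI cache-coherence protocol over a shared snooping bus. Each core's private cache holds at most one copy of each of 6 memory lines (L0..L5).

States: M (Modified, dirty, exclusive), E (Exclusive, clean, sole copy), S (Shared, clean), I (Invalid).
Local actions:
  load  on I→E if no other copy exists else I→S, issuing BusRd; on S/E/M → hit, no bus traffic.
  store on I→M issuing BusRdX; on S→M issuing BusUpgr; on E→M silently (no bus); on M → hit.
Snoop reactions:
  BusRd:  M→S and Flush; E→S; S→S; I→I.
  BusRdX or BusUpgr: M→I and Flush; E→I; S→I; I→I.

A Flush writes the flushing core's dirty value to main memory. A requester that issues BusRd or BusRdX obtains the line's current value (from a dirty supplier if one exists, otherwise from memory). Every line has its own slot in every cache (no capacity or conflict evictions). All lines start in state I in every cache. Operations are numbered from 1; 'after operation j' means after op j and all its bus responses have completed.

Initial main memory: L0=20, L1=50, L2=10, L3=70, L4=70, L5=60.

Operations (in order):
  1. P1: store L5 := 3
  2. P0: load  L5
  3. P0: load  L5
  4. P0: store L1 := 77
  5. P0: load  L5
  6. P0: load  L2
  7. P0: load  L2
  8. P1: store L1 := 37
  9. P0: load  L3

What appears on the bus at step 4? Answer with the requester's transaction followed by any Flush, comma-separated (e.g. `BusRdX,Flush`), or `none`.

bus = BusRdX

1. P1: store L5 := 3  bus=[BusRdX]  L5: P0=I P1=M  mem[L5]=60
2. P0: load  L5  bus=[BusRd,Flush]  L5: P0=S P1=S  mem[L5]=3
3. P0: load  L5  bus=[-]  L5: P0=S P1=S  mem[L5]=3
4. P0: store L1 := 77  bus=[BusRdX]  L1: P0=M P1=I  mem[L1]=50
5. P0: load  L5  bus=[-]  L5: P0=S P1=S  mem[L5]=3
6. P0: load  L2  bus=[BusRd]  L2: P0=E P1=I  mem[L2]=10
7. P0: load  L2  bus=[-]  L2: P0=E P1=I  mem[L2]=10
8. P1: store L1 := 37  bus=[BusRdX,Flush]  L1: P0=I P1=M  mem[L1]=77
9. P0: load  L3  bus=[BusRd]  L3: P0=E P1=I  mem[L3]=70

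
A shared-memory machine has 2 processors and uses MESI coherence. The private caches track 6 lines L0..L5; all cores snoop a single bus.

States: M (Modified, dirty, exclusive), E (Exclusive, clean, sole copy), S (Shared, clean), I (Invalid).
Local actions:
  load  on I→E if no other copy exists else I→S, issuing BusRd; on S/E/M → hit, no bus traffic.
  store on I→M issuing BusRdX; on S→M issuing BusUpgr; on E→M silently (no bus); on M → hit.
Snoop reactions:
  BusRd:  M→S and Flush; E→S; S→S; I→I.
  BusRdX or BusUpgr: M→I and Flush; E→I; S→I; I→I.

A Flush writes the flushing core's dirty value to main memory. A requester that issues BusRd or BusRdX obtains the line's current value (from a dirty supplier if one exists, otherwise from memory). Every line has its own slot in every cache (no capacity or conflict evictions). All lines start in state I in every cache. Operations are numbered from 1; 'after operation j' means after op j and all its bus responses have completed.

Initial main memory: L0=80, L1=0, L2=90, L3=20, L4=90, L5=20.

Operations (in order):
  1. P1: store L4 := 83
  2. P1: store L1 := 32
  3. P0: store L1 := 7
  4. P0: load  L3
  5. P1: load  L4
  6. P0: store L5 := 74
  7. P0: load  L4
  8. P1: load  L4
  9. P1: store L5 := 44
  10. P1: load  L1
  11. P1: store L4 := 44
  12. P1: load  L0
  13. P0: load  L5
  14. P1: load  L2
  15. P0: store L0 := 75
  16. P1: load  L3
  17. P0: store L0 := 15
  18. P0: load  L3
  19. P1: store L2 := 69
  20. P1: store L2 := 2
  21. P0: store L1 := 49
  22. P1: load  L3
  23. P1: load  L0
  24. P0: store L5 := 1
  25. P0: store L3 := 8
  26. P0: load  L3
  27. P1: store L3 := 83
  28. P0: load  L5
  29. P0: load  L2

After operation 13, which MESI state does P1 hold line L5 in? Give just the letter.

state = S

1. P1: store L4 := 83  bus=[BusRdX]  L4: P0=I P1=M  mem[L4]=90
2. P1: store L1 := 32  bus=[BusRdX]  L1: P0=I P1=M  mem[L1]=0
3. P0: store L1 := 7  bus=[BusRdX,Flush]  L1: P0=M P1=I  mem[L1]=32
4. P0: load  L3  bus=[BusRd]  L3: P0=E P1=I  mem[L3]=20
5. P1: load  L4  bus=[-]  L4: P0=I P1=M  mem[L4]=90
6. P0: store L5 := 74  bus=[BusRdX]  L5: P0=M P1=I  mem[L5]=20
7. P0: load  L4  bus=[BusRd,Flush]  L4: P0=S P1=S  mem[L4]=83
8. P1: load  L4  bus=[-]  L4: P0=S P1=S  mem[L4]=83
9. P1: store L5 := 44  bus=[BusRdX,Flush]  L5: P0=I P1=M  mem[L5]=74
10. P1: load  L1  bus=[BusRd,Flush]  L1: P0=S P1=S  mem[L1]=7
11. P1: store L4 := 44  bus=[BusUpgr]  L4: P0=I P1=M  mem[L4]=83
12. P1: load  L0  bus=[BusRd]  L0: P0=I P1=E  mem[L0]=80
13. P0: load  L5  bus=[BusRd,Flush]  L5: P0=S P1=S  mem[L5]=44
14. P1: load  L2  bus=[BusRd]  L2: P0=I P1=E  mem[L2]=90
15. P0: store L0 := 75  bus=[BusRdX]  L0: P0=M P1=I  mem[L0]=80
16. P1: load  L3  bus=[BusRd]  L3: P0=S P1=S  mem[L3]=20
17. P0: store L0 := 15  bus=[-]  L0: P0=M P1=I  mem[L0]=80
18. P0: load  L3  bus=[-]  L3: P0=S P1=S  mem[L3]=20
19. P1: store L2 := 69  bus=[-]  L2: P0=I P1=M  mem[L2]=90
20. P1: store L2 := 2  bus=[-]  L2: P0=I P1=M  mem[L2]=90
21. P0: store L1 := 49  bus=[BusUpgr]  L1: P0=M P1=I  mem[L1]=7
22. P1: load  L3  bus=[-]  L3: P0=S P1=S  mem[L3]=20
23. P1: load  L0  bus=[BusRd,Flush]  L0: P0=S P1=S  mem[L0]=15
24. P0: store L5 := 1  bus=[BusUpgr]  L5: P0=M P1=I  mem[L5]=44
25. P0: store L3 := 8  bus=[BusUpgr]  L3: P0=M P1=I  mem[L3]=20
26. P0: load  L3  bus=[-]  L3: P0=M P1=I  mem[L3]=20
27. P1: store L3 := 83  bus=[BusRdX,Flush]  L3: P0=I P1=M  mem[L3]=8
28. P0: load  L5  bus=[-]  L5: P0=M P1=I  mem[L5]=44
29. P0: load  L2  bus=[BusRd,Flush]  L2: P0=S P1=S  mem[L2]=2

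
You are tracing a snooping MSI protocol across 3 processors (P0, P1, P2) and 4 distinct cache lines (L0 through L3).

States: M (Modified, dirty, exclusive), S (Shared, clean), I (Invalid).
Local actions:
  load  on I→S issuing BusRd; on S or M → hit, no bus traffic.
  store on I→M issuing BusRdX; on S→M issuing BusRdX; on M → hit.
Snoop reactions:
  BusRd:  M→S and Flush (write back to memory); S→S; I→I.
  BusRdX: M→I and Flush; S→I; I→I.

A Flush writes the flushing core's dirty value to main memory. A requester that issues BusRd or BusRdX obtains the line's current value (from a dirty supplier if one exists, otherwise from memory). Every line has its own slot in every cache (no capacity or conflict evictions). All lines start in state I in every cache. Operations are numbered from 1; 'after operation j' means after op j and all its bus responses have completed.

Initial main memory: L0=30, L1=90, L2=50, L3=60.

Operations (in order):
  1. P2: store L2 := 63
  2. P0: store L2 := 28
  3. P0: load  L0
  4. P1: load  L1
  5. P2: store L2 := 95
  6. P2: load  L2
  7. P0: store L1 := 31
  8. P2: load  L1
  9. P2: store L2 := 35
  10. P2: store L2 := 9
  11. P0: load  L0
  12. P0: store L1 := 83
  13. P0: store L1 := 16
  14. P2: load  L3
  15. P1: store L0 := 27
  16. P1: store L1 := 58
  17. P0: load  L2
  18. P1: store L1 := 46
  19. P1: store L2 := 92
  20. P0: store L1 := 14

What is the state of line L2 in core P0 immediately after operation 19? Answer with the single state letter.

step 1: P2: store L2 := 63  ⟶  IIM  (L2)  txn=BusRdX  M[L2]=50
step 2: P0: store L2 := 28  ⟶  MII  (L2)  txn=BusRdX+Flush  M[L2]=63
step 3: P0: load  L0  ⟶  SII  (L0)  txn=BusRd  M[L0]=30
step 4: P1: load  L1  ⟶  ISI  (L1)  txn=BusRd  M[L1]=90
step 5: P2: store L2 := 95  ⟶  IIM  (L2)  txn=BusRdX+Flush  M[L2]=28
step 6: P2: load  L2  ⟶  IIM  (L2)  txn=∅  M[L2]=28
step 7: P0: store L1 := 31  ⟶  MII  (L1)  txn=BusRdX  M[L1]=90
step 8: P2: load  L1  ⟶  SIS  (L1)  txn=BusRd+Flush  M[L1]=31
step 9: P2: store L2 := 35  ⟶  IIM  (L2)  txn=∅  M[L2]=28
step 10: P2: store L2 := 9  ⟶  IIM  (L2)  txn=∅  M[L2]=28
step 11: P0: load  L0  ⟶  SII  (L0)  txn=∅  M[L0]=30
step 12: P0: store L1 := 83  ⟶  MII  (L1)  txn=BusRdX  M[L1]=31
step 13: P0: store L1 := 16  ⟶  MII  (L1)  txn=∅  M[L1]=31
step 14: P2: load  L3  ⟶  IIS  (L3)  txn=BusRd  M[L3]=60
step 15: P1: store L0 := 27  ⟶  IMI  (L0)  txn=BusRdX  M[L0]=30
step 16: P1: store L1 := 58  ⟶  IMI  (L1)  txn=BusRdX+Flush  M[L1]=16
step 17: P0: load  L2  ⟶  SIS  (L2)  txn=BusRd+Flush  M[L2]=9
step 18: P1: store L1 := 46  ⟶  IMI  (L1)  txn=∅  M[L1]=16
step 19: P1: store L2 := 92  ⟶  IMI  (L2)  txn=BusRdX  M[L2]=9
step 20: P0: store L1 := 14  ⟶  MII  (L1)  txn=BusRdX+Flush  M[L1]=46

state = I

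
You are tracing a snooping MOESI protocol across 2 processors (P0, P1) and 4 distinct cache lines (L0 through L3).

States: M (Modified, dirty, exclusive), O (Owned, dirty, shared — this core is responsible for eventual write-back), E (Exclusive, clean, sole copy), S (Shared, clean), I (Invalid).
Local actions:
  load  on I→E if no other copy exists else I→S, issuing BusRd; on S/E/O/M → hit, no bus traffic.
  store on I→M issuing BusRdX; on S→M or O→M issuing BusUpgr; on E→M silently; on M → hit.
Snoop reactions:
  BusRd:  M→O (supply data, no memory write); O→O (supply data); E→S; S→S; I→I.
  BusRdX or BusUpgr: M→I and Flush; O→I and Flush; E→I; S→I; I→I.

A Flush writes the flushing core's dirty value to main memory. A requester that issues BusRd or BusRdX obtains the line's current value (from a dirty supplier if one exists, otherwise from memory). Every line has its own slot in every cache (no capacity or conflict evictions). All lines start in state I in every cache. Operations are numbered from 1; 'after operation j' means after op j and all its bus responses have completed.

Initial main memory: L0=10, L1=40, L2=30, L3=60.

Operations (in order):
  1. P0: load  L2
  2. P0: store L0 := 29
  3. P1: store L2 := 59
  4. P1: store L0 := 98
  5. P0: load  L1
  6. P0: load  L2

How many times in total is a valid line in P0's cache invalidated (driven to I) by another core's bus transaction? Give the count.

invalidations = 2

1. P0: load  L2  bus=[BusRd]  L2: P0=E P1=I  mem[L2]=30
2. P0: store L0 := 29  bus=[BusRdX]  L0: P0=M P1=I  mem[L0]=10
3. P1: store L2 := 59  bus=[BusRdX]  L2: P0=I P1=M  mem[L2]=30
4. P1: store L0 := 98  bus=[BusRdX,Flush]  L0: P0=I P1=M  mem[L0]=29
5. P0: load  L1  bus=[BusRd]  L1: P0=E P1=I  mem[L1]=40
6. P0: load  L2  bus=[BusRd]  L2: P0=S P1=O  mem[L2]=30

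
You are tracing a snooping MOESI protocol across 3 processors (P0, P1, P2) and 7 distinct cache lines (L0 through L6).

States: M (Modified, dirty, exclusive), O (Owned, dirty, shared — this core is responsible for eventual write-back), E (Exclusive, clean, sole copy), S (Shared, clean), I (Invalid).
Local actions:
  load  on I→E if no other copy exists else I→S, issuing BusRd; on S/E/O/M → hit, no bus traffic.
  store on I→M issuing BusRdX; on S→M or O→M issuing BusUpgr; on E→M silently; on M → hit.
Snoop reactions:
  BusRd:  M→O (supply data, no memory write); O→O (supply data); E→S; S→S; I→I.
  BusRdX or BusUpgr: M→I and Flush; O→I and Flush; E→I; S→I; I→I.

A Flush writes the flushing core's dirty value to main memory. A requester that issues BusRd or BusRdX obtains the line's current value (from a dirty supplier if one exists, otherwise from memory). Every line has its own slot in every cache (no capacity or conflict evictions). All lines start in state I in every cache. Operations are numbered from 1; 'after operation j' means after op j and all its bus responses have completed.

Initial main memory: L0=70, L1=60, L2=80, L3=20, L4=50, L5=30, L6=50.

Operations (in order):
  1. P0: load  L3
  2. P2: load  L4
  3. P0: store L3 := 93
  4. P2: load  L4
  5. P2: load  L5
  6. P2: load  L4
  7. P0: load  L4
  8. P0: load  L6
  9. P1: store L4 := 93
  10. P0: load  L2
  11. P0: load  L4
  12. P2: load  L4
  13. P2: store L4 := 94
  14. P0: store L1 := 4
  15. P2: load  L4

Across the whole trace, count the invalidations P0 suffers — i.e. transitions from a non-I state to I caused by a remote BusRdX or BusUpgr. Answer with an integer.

[1] P0: load  L3 | P0:E(20), P1:I, P2:I | bus: BusRd
[2] P2: load  L4 | P0:I, P1:I, P2:E(50) | bus: BusRd
[3] P0: store L3 := 93 | P0:M(93), P1:I, P2:I | bus: none
[4] P2: load  L4 | P0:I, P1:I, P2:E(50) | bus: none
[5] P2: load  L5 | P0:I, P1:I, P2:E(30) | bus: BusRd
[6] P2: load  L4 | P0:I, P1:I, P2:E(50) | bus: none
[7] P0: load  L4 | P0:S(50), P1:I, P2:S(50) | bus: BusRd
[8] P0: load  L6 | P0:E(50), P1:I, P2:I | bus: BusRd
[9] P1: store L4 := 93 | P0:I, P1:M(93), P2:I | bus: BusRdX
[10] P0: load  L2 | P0:E(80), P1:I, P2:I | bus: BusRd
[11] P0: load  L4 | P0:S(93), P1:O(93), P2:I | bus: BusRd
[12] P2: load  L4 | P0:S(93), P1:O(93), P2:S(93) | bus: BusRd
[13] P2: store L4 := 94 | P0:I, P1:I, P2:M(94) | bus: BusUpgr,Flush
[14] P0: store L1 := 4 | P0:M(4), P1:I, P2:I | bus: BusRdX
[15] P2: load  L4 | P0:I, P1:I, P2:M(94) | bus: none

invalidations = 2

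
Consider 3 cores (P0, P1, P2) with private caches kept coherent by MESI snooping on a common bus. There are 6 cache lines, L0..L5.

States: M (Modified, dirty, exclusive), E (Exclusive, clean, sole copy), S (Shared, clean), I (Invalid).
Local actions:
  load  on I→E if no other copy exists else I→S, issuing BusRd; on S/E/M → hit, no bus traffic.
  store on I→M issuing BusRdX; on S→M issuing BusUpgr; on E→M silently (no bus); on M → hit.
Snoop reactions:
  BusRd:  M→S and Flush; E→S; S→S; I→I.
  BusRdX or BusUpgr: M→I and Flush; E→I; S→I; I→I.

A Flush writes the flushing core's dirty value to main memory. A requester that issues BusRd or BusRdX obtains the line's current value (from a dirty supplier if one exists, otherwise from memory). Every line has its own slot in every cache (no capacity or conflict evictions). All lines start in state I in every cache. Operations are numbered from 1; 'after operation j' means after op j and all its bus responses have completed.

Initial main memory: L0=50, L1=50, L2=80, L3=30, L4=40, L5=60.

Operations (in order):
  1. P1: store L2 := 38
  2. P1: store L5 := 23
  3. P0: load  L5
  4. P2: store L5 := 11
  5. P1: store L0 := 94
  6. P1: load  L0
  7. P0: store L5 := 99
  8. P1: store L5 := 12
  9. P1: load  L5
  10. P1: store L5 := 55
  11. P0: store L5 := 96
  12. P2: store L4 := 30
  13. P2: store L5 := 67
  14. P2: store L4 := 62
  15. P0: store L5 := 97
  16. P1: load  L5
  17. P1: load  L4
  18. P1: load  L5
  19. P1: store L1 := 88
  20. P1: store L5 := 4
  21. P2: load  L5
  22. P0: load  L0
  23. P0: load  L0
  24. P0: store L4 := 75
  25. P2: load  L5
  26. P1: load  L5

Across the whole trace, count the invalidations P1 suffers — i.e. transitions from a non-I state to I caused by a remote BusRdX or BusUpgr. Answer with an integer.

1. P1: store L2 := 38  bus=[BusRdX]  L2: P0=I P1=M P2=I  mem[L2]=80
2. P1: store L5 := 23  bus=[BusRdX]  L5: P0=I P1=M P2=I  mem[L5]=60
3. P0: load  L5  bus=[BusRd,Flush]  L5: P0=S P1=S P2=I  mem[L5]=23
4. P2: store L5 := 11  bus=[BusRdX]  L5: P0=I P1=I P2=M  mem[L5]=23
5. P1: store L0 := 94  bus=[BusRdX]  L0: P0=I P1=M P2=I  mem[L0]=50
6. P1: load  L0  bus=[-]  L0: P0=I P1=M P2=I  mem[L0]=50
7. P0: store L5 := 99  bus=[BusRdX,Flush]  L5: P0=M P1=I P2=I  mem[L5]=11
8. P1: store L5 := 12  bus=[BusRdX,Flush]  L5: P0=I P1=M P2=I  mem[L5]=99
9. P1: load  L5  bus=[-]  L5: P0=I P1=M P2=I  mem[L5]=99
10. P1: store L5 := 55  bus=[-]  L5: P0=I P1=M P2=I  mem[L5]=99
11. P0: store L5 := 96  bus=[BusRdX,Flush]  L5: P0=M P1=I P2=I  mem[L5]=55
12. P2: store L4 := 30  bus=[BusRdX]  L4: P0=I P1=I P2=M  mem[L4]=40
13. P2: store L5 := 67  bus=[BusRdX,Flush]  L5: P0=I P1=I P2=M  mem[L5]=96
14. P2: store L4 := 62  bus=[-]  L4: P0=I P1=I P2=M  mem[L4]=40
15. P0: store L5 := 97  bus=[BusRdX,Flush]  L5: P0=M P1=I P2=I  mem[L5]=67
16. P1: load  L5  bus=[BusRd,Flush]  L5: P0=S P1=S P2=I  mem[L5]=97
17. P1: load  L4  bus=[BusRd,Flush]  L4: P0=I P1=S P2=S  mem[L4]=62
18. P1: load  L5  bus=[-]  L5: P0=S P1=S P2=I  mem[L5]=97
19. P1: store L1 := 88  bus=[BusRdX]  L1: P0=I P1=M P2=I  mem[L1]=50
20. P1: store L5 := 4  bus=[BusUpgr]  L5: P0=I P1=M P2=I  mem[L5]=97
21. P2: load  L5  bus=[BusRd,Flush]  L5: P0=I P1=S P2=S  mem[L5]=4
22. P0: load  L0  bus=[BusRd,Flush]  L0: P0=S P1=S P2=I  mem[L0]=94
23. P0: load  L0  bus=[-]  L0: P0=S P1=S P2=I  mem[L0]=94
24. P0: store L4 := 75  bus=[BusRdX]  L4: P0=M P1=I P2=I  mem[L4]=62
25. P2: load  L5  bus=[-]  L5: P0=I P1=S P2=S  mem[L5]=4
26. P1: load  L5  bus=[-]  L5: P0=I P1=S P2=S  mem[L5]=4

invalidations = 3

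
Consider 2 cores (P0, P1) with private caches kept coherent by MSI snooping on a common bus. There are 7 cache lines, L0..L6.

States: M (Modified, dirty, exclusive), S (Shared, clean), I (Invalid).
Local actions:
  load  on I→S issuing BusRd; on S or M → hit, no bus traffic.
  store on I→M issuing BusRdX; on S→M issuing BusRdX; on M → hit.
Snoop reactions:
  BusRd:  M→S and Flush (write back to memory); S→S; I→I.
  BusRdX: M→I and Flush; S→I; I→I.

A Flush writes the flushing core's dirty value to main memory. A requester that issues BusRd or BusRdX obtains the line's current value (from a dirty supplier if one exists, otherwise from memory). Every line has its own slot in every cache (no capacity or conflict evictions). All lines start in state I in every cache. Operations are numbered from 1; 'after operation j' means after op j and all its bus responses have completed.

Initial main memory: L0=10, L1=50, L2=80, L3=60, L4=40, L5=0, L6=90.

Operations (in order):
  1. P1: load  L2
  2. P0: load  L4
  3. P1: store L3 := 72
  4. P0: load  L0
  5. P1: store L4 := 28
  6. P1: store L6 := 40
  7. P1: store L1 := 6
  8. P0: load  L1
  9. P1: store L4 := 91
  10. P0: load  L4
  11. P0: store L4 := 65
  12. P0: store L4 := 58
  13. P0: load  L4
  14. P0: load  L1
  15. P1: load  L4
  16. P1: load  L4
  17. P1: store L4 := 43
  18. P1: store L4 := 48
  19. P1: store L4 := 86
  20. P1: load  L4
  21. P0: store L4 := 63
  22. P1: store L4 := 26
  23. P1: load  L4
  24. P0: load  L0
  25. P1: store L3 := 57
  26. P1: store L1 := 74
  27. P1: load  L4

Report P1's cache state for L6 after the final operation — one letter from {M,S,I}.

[1] P1: load  L2 | P0:I, P1:S(80) | bus: BusRd
[2] P0: load  L4 | P0:S(40), P1:I | bus: BusRd
[3] P1: store L3 := 72 | P0:I, P1:M(72) | bus: BusRdX
[4] P0: load  L0 | P0:S(10), P1:I | bus: BusRd
[5] P1: store L4 := 28 | P0:I, P1:M(28) | bus: BusRdX
[6] P1: store L6 := 40 | P0:I, P1:M(40) | bus: BusRdX
[7] P1: store L1 := 6 | P0:I, P1:M(6) | bus: BusRdX
[8] P0: load  L1 | P0:S(6), P1:S(6) | bus: BusRd,Flush
[9] P1: store L4 := 91 | P0:I, P1:M(91) | bus: none
[10] P0: load  L4 | P0:S(91), P1:S(91) | bus: BusRd,Flush
[11] P0: store L4 := 65 | P0:M(65), P1:I | bus: BusRdX
[12] P0: store L4 := 58 | P0:M(58), P1:I | bus: none
[13] P0: load  L4 | P0:M(58), P1:I | bus: none
[14] P0: load  L1 | P0:S(6), P1:S(6) | bus: none
[15] P1: load  L4 | P0:S(58), P1:S(58) | bus: BusRd,Flush
[16] P1: load  L4 | P0:S(58), P1:S(58) | bus: none
[17] P1: store L4 := 43 | P0:I, P1:M(43) | bus: BusRdX
[18] P1: store L4 := 48 | P0:I, P1:M(48) | bus: none
[19] P1: store L4 := 86 | P0:I, P1:M(86) | bus: none
[20] P1: load  L4 | P0:I, P1:M(86) | bus: none
[21] P0: store L4 := 63 | P0:M(63), P1:I | bus: BusRdX,Flush
[22] P1: store L4 := 26 | P0:I, P1:M(26) | bus: BusRdX,Flush
[23] P1: load  L4 | P0:I, P1:M(26) | bus: none
[24] P0: load  L0 | P0:S(10), P1:I | bus: none
[25] P1: store L3 := 57 | P0:I, P1:M(57) | bus: none
[26] P1: store L1 := 74 | P0:I, P1:M(74) | bus: BusRdX
[27] P1: load  L4 | P0:I, P1:M(26) | bus: none

state = M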